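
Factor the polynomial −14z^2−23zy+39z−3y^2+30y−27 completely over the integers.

Group: −7z(2z+3y−3) + (−y+9)(2z+3y−3); both groups contain (2z+3y−3).

−(2z+3y−3)(7z+y−9)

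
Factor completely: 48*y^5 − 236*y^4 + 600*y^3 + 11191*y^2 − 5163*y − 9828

Among the possible rational roots, y = −9/2 is a root, so (2*y + 9) is a factor; dividing leaves 24*y^4 − 226*y^3 + 1317*y^2 − 331*y − 1092.
Continuing, y = 7/6 is a root, so (6*y − 7) is a factor; dividing leaves 4*y^3 − 33*y^2 + 181*y + 156.
Then y = −3/4 is a root, so (4*y + 3) divides it; the quotient is y^2 − 9*y + 52.
The quadratic y^2 − 9*y + 52 has discriminant −127 < 0 and is irreducible over ℤ.

(2*y + 9)*(4*y + 3)*(6*y − 7)*(y^2 − 9*y + 52)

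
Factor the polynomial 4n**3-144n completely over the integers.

Pull out the common factor 4n; n**2-36 is a difference of squares.

4n(n+6)(n-6)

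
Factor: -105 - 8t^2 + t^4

(t^2 + 7)(t^2 - 15)

Substitute u = t^2 to get a quadratic in u, then factor.
t^2 - 15 is irreducible over ℤ (15 is not a perfect square).
t^2 + 7 is irreducible over ℤ (always positive, so no real roots).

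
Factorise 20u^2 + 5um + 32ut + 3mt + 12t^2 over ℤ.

Group: 5u(4u + m + 4t) + 3t(4u + m + 4t); both groups contain (4u + m + 4t).

(5u + 3t)(4u + m + 4t)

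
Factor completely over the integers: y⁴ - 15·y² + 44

(y + 2)·(y - 2)·(y² - 11)

Substitute u = y² to get a quadratic in u, then factor.
y² - 4 is a difference of squares.
y² - 11 is irreducible over ℤ (11 is not a perfect square).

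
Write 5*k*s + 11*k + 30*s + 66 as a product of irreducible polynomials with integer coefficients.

(5*s + 11)*(k + 6)

Group as (5*k*s + 11*k) + (30*s + 66) = k*(5*s + 11) + 6*(5*s + 11).
Both groups share the factor (5*s + 11).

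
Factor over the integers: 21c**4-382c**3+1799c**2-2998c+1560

Among the possible rational roots, c = 12 is a root, giving the factor (c-12) and quotient 21c**3-130c**2+239c-130.
Continuing, c = 13/7 is a root, giving the factor (7c-13) and quotient 3c**2-13c+10.
The remaining quadratic factors as (c-1)(3c-10).

(3c-10)(7c-13)(c-1)(c-12)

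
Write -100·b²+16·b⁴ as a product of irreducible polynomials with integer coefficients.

Every term has a factor of 4·b². Then 4·b²-25 = (2·b)² − (5)².

4·b²·(2·b+5)·(2·b-5)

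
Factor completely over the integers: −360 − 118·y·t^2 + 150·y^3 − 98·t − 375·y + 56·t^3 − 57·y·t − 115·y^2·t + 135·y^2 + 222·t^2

Group: 5·y·(30·y^2 − 47·y·t − 3·y + 14·t^2 + 38·t − 72) + (4·t + 5)·(30·y^2 − 47·y·t − 3·y + 14·t^2 + 38·t − 72); both groups contain (30·y^2 − 47·y·t − 3·y + 14·t^2 + 38·t − 72), so (5·y + 4·t + 5) is a factor with cofactor 30·y^2 − 47·y·t − 3·y + 14·t^2 + 38·t − 72.
The cofactor groups again: 30·y^2 − 47·y·t − 3·y + 14·t^2 + 38·t − 72 = 6·y·(5·y − 2·t − 8) + (−7·t + 9)·(5·y − 2·t − 8); both groups contain (5·y − 2·t − 8), giving (6·y − 7·t + 9)·(5·y − 2·t − 8).

(5·y − 2·t − 8)·(6·y − 7·t + 9)·(5·y + 4·t + 5)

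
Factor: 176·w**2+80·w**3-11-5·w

(4·w+1)·(4·w-1)·(5·w+11)

By the rational root theorem, w = 1/4 is a root, giving the factor (4·w-1) and quotient 20·w**2+49·w+11.
The remaining quadratic factors as (4·w+1)(5·w+11).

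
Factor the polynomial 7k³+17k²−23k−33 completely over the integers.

(7k−11)(k+1)(k+3)

Testing divisors of the constant over divisors of the leading coefficient, k = −1 is a root, giving the factor (k+1) and quotient 7k²+10k−33.
The remaining quadratic factors as (k+3)(7k−11).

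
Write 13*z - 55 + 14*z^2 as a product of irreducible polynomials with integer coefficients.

(2*z + 5)*(7*z - 11)

Need a pair with product 14·(-55) = -770 and sum 13: that's 35 and -22.
Split the middle term: 14*z^2 + 35*z - 22*z - 55 = 7*z*(2*z + 5) - 11*(2*z + 5).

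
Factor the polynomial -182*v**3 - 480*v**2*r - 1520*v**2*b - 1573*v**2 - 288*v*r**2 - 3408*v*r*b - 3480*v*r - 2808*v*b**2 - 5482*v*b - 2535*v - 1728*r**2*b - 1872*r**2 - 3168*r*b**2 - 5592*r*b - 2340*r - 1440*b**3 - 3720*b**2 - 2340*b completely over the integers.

-(7*v + 12*r + 10*b + 15)*(13*v + 12*r + 12*b)*(2*v + 12*b + 13)

Group: 7*v*(-26*v**2 - 24*v*r - 180*v*b - 169*v - 144*r*b - 156*r - 144*b**2 - 156*b) + (12*r + 10*b + 15)*(-26*v**2 - 24*v*r - 180*v*b - 169*v - 144*r*b - 156*r - 144*b**2 - 156*b); both groups contain (-26*v**2 - 24*v*r - 180*v*b - 169*v - 144*r*b - 156*r - 144*b**2 - 156*b), so (7*v + 12*r + 10*b + 15) is a factor with cofactor -26*v**2 - 24*v*r - 180*v*b - 169*v - 144*r*b - 156*r - 144*b**2 - 156*b.
The cofactor groups again: -26*v**2 - 24*v*r - 180*v*b - 169*v - 144*r*b - 156*r - 144*b**2 - 156*b = -13*v*(2*v + 12*b + 13) + (-12*r - 12*b)*(2*v + 12*b + 13); both groups contain (2*v + 12*b + 13), giving -(13*v + 12*r + 12*b)*(2*v + 12*b + 13).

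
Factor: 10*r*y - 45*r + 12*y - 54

Group as (10*r*y - 45*r) + (12*y - 54) = 5*r*(2*y - 9) + 6*(2*y - 9).
Both groups share the factor (2*y - 9).

(2*y - 9)*(5*r + 6)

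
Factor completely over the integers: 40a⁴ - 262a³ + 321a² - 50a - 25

By the rational root theorem, a = -1/5 is a root, so (5a + 1) is a factor; dividing leaves 8a³ - 54a² + 75a - 25.
Then a = 5 is a root, giving the factor (a - 5) and quotient 8a² - 14a + 5.
The remaining quadratic factors as (4a - 5)(2a - 1).

(2a - 1)(4a - 5)(5a + 1)(a - 5)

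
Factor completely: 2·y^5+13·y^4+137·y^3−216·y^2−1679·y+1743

(2·y+7)·(y−1)·(y−3)·(y^2+7·y+83)

Among the possible rational roots, y = −7/2 is a root, so (2·y+7) divides it; the quotient is y^4+3·y^3+58·y^2−311·y+249.
Continuing, y = 3 is a root, giving the factor (y−3) and quotient y^3+6·y^2+76·y−83.
Continuing, y = 1 is a root, so (y−1) is a factor; dividing leaves y^2+7·y+83.
The quadratic y^2+7·y+83 has discriminant −283 < 0 and is irreducible over ℤ.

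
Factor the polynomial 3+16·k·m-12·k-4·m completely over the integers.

(4·k-1)·(4·m-3)

Group as (16·k·m-12·k) + (-4·m+3) = 4·k·(4·m-3) - (4·m-3).
Both groups share the factor (4·m-3).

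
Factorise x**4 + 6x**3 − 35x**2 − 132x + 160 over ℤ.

Testing divisors of the constant over divisors of the leading coefficient, x = 5 is a root, so (x − 5) is a factor; dividing leaves x**3 + 11x**2 + 20x − 32.
Continuing, x = −4 is a root, giving the factor (x + 4) and quotient x**2 + 7x − 8.
The remaining quadratic factors as (x + 8)(x − 1).

(x + 4)(x + 8)(x − 1)(x − 5)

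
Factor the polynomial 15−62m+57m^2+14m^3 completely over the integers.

(2m−1)(7m−3)(m+5)

Among the possible rational roots, m = −5 is a root, so (m+5) is a factor; dividing leaves 14m^2−13m+3.
The remaining quadratic factors as (7m−3)(2m−1).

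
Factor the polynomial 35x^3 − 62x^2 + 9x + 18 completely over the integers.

Testing divisors of the constant over divisors of the leading coefficient, x = −3/7 is a root, so (7x + 3) divides it; the quotient is 5x^2 − 11x + 6.
The remaining quadratic factors as (x − 1)(5x − 6).

(5x − 6)(7x + 3)(x − 1)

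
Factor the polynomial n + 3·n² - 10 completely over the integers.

(3·n - 5)·(n + 2)

Need a pair with product 3·(-10) = -30 and sum 1: that's 6 and -5.
Split the middle term: 3·n² + 6·n - 5·n - 10 = 3·n·(n + 2) - 5·(n + 2).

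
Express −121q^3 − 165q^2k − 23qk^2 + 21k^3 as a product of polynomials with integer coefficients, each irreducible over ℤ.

Group: 11q(−11q^2 − 18qk − 7k^2) − 3k(−11q^2 − 18qk − 7k^2); both groups contain (−11q^2 − 18qk − 7k^2), so (11q − 3k) is a factor with cofactor −11q^2 − 18qk − 7k^2.
The cofactor groups again: −11q^2 − 18qk − 7k^2 = −q(11q + 7k) − k(11q + 7k); both groups contain (11q + 7k), giving −(q + k)(11q + 7k).

−(11q − 3k)(11q + 7k)(q + k)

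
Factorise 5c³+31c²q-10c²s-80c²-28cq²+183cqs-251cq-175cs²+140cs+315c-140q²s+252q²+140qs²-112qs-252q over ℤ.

(5c-4q)(c+5s-9)(c+7q-7s-7)

Group: 5c(c²+7cq-2cs-16c+35qs-63q-35s²+28s+63) - 4q(c²+7cq-2cs-16c+35qs-63q-35s²+28s+63); both groups contain (c²+7cq-2cs-16c+35qs-63q-35s²+28s+63), so (5c-4q) is a factor with cofactor c²+7cq-2cs-16c+35qs-63q-35s²+28s+63.
The cofactor groups again: c²+7cq-2cs-16c+35qs-63q-35s²+28s+63 = c(c+5s-9) + (7q-7s-7)(c+5s-9); both groups contain (c+5s-9), giving (c+7q-7s-7)(c+5s-9).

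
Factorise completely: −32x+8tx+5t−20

Group as (8tx+5t) + (−32x−20) = t(8x+5) − 4(8x+5).
Both groups share the factor (8x+5).

(8x+5)(t−4)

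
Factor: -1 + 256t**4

(4t + 1)(4t - 1)(16t**2 + 1)

Write as (16t**2)² − (1)², then factor 16t**2 - 1 once more.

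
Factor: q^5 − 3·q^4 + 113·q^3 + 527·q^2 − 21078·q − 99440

Testing divisors of the constant over divisors of the leading coefficient, q = −5 is a root, so (q + 5) divides it; the quotient is q^4 − 8·q^3 + 153·q^2 − 238·q − 19888.
Next, q = −8 is a root, giving the factor (q + 8) and quotient q^3 − 16·q^2 + 281·q − 2486.
Continuing, q = 11 is a root, so (q − 11) is a factor; dividing leaves q^2 − 5·q + 226.
The quadratic q^2 − 5·q + 226 has discriminant −879 < 0 and is irreducible over ℤ.

(q + 5)·(q + 8)·(q − 11)·(q^2 − 5·q + 226)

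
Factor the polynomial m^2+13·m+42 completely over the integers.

(m+6)·(m+7)

Two integers with product 42 and sum 13 are 7 and 6.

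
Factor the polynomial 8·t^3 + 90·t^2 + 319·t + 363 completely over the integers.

(2·t + 11)·(4·t + 11)·(t + 3)

Among the possible rational roots, t = -3 is a root, so (t + 3) divides it; the quotient is 8·t^2 + 66·t + 121.
The remaining quadratic factors as (4·t + 11)(2·t + 11).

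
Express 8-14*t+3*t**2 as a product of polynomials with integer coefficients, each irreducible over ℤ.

Need a pair with product 3·8 = 24 and sum -14: that's -12 and -2.
Split the middle term: 3*t**2-12*t - 2*t+8 = 3*t*(t-4) - 2*(t-4).

(3*t-2)*(t-4)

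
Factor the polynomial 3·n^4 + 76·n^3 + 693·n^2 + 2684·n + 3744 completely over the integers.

Trying the rational-root candidates, n = −9 is a root, so (n + 9) is a factor; dividing leaves 3·n^3 + 49·n^2 + 252·n + 416.
Continuing, n = −4 is a root, so (n + 4) is a factor; dividing leaves 3·n^2 + 37·n + 104.
The remaining quadratic factors as (n + 8)(3·n + 13).

(3·n + 13)·(n + 4)·(n + 8)·(n + 9)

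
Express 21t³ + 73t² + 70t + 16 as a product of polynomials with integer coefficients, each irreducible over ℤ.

(3t + 1)(7t + 8)(t + 2)

Among the possible rational roots, t = -1/3 is a root, so (3t + 1) is a factor; dividing leaves 7t² + 22t + 16.
The remaining quadratic factors as (7t + 8)(t + 2).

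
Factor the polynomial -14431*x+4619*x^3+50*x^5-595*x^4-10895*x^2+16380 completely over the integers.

(2*x-9)*(5*x+7)*(5*x-4)*(x^2-8*x+65)

Trying the rational-root candidates, x = 9/2 is a root, so (2*x-9) divides it; the quotient is 25*x^4-185*x^3+1477*x^2+1199*x-1820.
Continuing, x = 4/5 is a root, so (5*x-4) divides it; the quotient is 5*x^3-33*x^2+269*x+455.
Next, x = -7/5 is a root, so (5*x+7) divides it; the quotient is x^2-8*x+65.
The quadratic x^2-8*x+65 has discriminant -196 < 0 and is irreducible over ℤ.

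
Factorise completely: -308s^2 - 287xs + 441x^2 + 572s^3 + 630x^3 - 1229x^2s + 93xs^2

Group: 7x(90x^2 - 227xs + 63x + 143s^2 - 77s) + 4s(90x^2 - 227xs + 63x + 143s^2 - 77s); both groups contain (90x^2 - 227xs + 63x + 143s^2 - 77s), so (7x + 4s) is a factor with cofactor 90x^2 - 227xs + 63x + 143s^2 - 77s.
The cofactor groups again: 90x^2 - 227xs + 63x + 143s^2 - 77s = 9x(10x - 13s + 7) - 11s(10x - 13s + 7); both groups contain (10x - 13s + 7), giving (9x - 11s)(10x - 13s + 7).

(9x - 11s)(10x - 13s + 7)(7x + 4s)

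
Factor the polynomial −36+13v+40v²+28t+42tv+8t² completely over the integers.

(2t+8v+9)(4t+5v−4)

Group: 2t(4t+5v−4) + (8v+9)(4t+5v−4); both groups contain (4t+5v−4).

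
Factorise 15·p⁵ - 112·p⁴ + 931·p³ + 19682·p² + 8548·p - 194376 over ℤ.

By the rational root theorem, p = -13/3 is a root, giving the factor (3·p + 13) and quotient 5·p⁴ - 59·p³ + 566·p² + 4108·p - 14952.
Then p = -6 is a root, so (p + 6) divides it; the quotient is 5·p³ - 89·p² + 1100·p - 2492.
Then p = 14/5 is a root, so (5·p - 14) is a factor; dividing leaves p² - 15·p + 178.
The quadratic p² - 15·p + 178 has discriminant -487 < 0 and is irreducible over ℤ.

(3·p + 13)·(5·p - 14)·(p + 6)·(p² - 15·p + 178)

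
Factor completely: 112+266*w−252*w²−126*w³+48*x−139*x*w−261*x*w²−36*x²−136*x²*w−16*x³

Group: x*(−16*x²−40*x*w−4*x−21*w²−35*w+56) + (6*w+2)*(−16*x²−40*x*w−4*x−21*w²−35*w+56); both groups contain (−16*x²−40*x*w−4*x−21*w²−35*w+56), so (x+6*w+2) is a factor with cofactor −16*x²−40*x*w−4*x−21*w²−35*w+56.
The cofactor groups again: −16*x²−40*x*w−4*x−21*w²−35*w+56 = −4*x*(4*x+7*w−7) + (−3*w−8)*(4*x+7*w−7); both groups contain (4*x+7*w−7), giving −(4*x+3*w+8)*(4*x+7*w−7).

−(4*x+3*w+8)*(x+6*w+2)*(4*x+7*w−7)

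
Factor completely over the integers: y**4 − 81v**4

(y)⁴ − (3v)⁴ = ((y)² − (3v)²)((y)² + (3v)²); the first factor splits again, the second (y**2 + 9v**2) is irreducible.

(y − 3v)(y + 3v)(y**2 + 9v**2)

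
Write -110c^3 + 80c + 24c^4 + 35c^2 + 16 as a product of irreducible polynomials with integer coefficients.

(2c + 1)(3c - 4)(4c + 1)(c - 4)

Testing divisors of the constant over divisors of the leading coefficient, c = -1/4 is a root, so (4c + 1) divides it; the quotient is 6c^3 - 29c^2 + 16c + 16.
Then c = 4 is a root, so (c - 4) divides it; the quotient is 6c^2 - 5c - 4.
The remaining quadratic factors as (3c - 4)(2c + 1).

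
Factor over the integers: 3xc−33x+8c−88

Group as (3xc−33x) + (8c−88) = 3x(c−11) + 8(c−11).
Both groups share the factor (c−11).

(3x+8)(c−11)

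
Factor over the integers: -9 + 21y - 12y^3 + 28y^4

(7y - 3)(4y^3 + 3)

Group as (28y^4 + 21y) + (-12y^3 - 9) = 7y(4y^3 + 3) - 3(4y^3 + 3).
Both groups share the factor (4y^3 + 3).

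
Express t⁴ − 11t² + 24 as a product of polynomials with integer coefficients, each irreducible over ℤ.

(t² − 3)(t² − 8)

Substitute u = t² to get a quadratic in u, then factor.
t² − 8 is irreducible over ℤ (8 is not a perfect square).
t² − 3 is irreducible over ℤ (3 is not a perfect square).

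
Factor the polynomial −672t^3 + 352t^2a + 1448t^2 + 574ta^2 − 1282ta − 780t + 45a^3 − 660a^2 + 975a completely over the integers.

−(4t − 5a)(14t + 9a − 15)(12t + a − 13)

Group: 4t(−168t^2 − 122ta + 362t − 9a^2 + 132a − 195) − 5a(−168t^2 − 122ta + 362t − 9a^2 + 132a − 195); both groups contain (−168t^2 − 122ta + 362t − 9a^2 + 132a − 195), so (4t − 5a) is a factor with cofactor −168t^2 − 122ta + 362t − 9a^2 + 132a − 195.
The cofactor groups again: −168t^2 − 122ta + 362t − 9a^2 + 132a − 195 = −14t(12t + a − 13) + (−9a + 15)(12t + a − 13); both groups contain (12t + a − 13), giving −(14t + 9a − 15)(12t + a − 13).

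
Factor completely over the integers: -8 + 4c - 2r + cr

(c - 2)(r + 4)

Group as (cr + 4c) + (-2r - 8) = c(r + 4) - 2(r + 4).
Both groups share the factor (r + 4).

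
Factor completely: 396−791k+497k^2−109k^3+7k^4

(7k−11)(k−1)(k−4)(k−9)

Trying the rational-root candidates, k = 1 is a root, giving the factor (k−1) and quotient 7k^3−102k^2+395k−396.
Next, k = 9 is a root, giving the factor (k−9) and quotient 7k^2−39k+44.
The remaining quadratic factors as (7k−11)(k−4).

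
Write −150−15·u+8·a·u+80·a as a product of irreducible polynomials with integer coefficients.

(8·a−15)·(u+10)

Group as (8·a·u+80·a) + (−15·u−150) = 8·a·(u+10) − 15·(u+10).
Both groups share the factor (u+10).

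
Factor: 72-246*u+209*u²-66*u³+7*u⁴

Testing divisors of the constant over divisors of the leading coefficient, u = 2 is a root, so (u-2) is a factor; dividing leaves 7*u³-52*u²+105*u-36.
Continuing, u = 3/7 is a root, so (7*u-3) divides it; the quotient is u²-7*u+12.
The remaining quadratic factors as (u-4)(u-3).

(7*u-3)*(u-2)*(u-3)*(u-4)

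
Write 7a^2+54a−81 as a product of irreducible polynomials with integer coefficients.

Need a pair with product 7·(−81) = −567 and sum 54: that's 63 and −9.
Split the middle term: 7a^2+63a − 9a−81 = 7a(a+9) − 9(a+9).

(7a−9)(a+9)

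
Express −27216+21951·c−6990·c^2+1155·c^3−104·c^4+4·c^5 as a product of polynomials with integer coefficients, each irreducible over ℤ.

(2·c−7)·(2·c−9)·(c−9)·(c^2−9·c+48)

Trying the rational-root candidates, c = 9 is a root, giving the factor (c−9) and quotient 4·c^4−68·c^3+543·c^2−2103·c+3024.
Continuing, c = 9/2 is a root, giving the factor (2·c−9) and quotient 2·c^3−25·c^2+159·c−336.
Then c = 7/2 is a root, giving the factor (2·c−7) and quotient c^2−9·c+48.
The quadratic c^2−9·c+48 has discriminant −111 < 0 and is irreducible over ℤ.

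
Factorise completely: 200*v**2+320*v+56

8*(5*v+1)*(5*v+7)

Pull out the common factor 8, then factor the remaining trinomial.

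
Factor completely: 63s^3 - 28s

Factor out 7s, leaving 9s^2 - 4, which is a difference of two squares.

7s(3s + 2)(3s - 2)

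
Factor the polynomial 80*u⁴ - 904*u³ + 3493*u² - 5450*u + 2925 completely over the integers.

By the rational root theorem, u = 9/5 is a root, so (5*u - 9) divides it; the quotient is 16*u³ - 152*u² + 425*u - 325.
Next, u = 13/4 is a root, giving the factor (4*u - 13) and quotient 4*u² - 25*u + 25.
The remaining quadratic factors as (u - 5)(4*u - 5).

(4*u - 13)*(4*u - 5)*(5*u - 9)*(u - 5)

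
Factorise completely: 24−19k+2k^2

Need a pair with product 2·24 = 48 and sum −19: that's −16 and −3.
Split the middle term: 2k^2−16k − 3k+24 = 2k(k−8) − 3(k−8).

(2k−3)(k−8)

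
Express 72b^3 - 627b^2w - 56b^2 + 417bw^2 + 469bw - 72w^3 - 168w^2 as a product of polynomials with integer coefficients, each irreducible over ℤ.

Group: b(72b^2 - 51bw - 56b + 9w^2 + 21w) - 8w(72b^2 - 51bw - 56b + 9w^2 + 21w); both groups contain (72b^2 - 51bw - 56b + 9w^2 + 21w), so (b - 8w) is a factor with cofactor 72b^2 - 51bw - 56b + 9w^2 + 21w.
The cofactor groups again: 72b^2 - 51bw - 56b + 9w^2 + 21w = 8b(9b - 3w - 7) - 3w(9b - 3w - 7); both groups contain (9b - 3w - 7), giving (8b - 3w)(9b - 3w - 7).

(8b - 3w)(9b - 3w - 7)(b - 8w)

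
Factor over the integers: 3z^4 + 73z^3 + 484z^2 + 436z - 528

By the rational root theorem, z = -2 is a root, giving the factor (z + 2) and quotient 3z^3 + 67z^2 + 350z - 264.
Next, z = -12 is a root, giving the factor (z + 12) and quotient 3z^2 + 31z - 22.
The remaining quadratic factors as (z + 11)(3z - 2).

(3z - 2)(z + 11)(z + 12)(z + 2)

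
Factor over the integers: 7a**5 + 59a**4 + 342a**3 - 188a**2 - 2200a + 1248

(7a - 4)(a + 3)(a - 2)(a**2 + 8a + 52)

Testing divisors of the constant over divisors of the leading coefficient, a = 4/7 is a root, so (7a - 4) is a factor; dividing leaves a**4 + 9a**3 + 54a**2 + 4a - 312.
Then a = -3 is a root, so (a + 3) divides it; the quotient is a**3 + 6a**2 + 36a - 104.
Next, a = 2 is a root, giving the factor (a - 2) and quotient a**2 + 8a + 52.
The quadratic a**2 + 8a + 52 has discriminant -144 < 0 and is irreducible over ℤ.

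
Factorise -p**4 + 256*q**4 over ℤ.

Difference of squares twice: with A = 4*q and B = p, A⁴ − B⁴ = (A² − B²)(A² + B²), and A² − B² factors again.

(4*q - p)*(4*q + p)*(16*q**2 + p**2)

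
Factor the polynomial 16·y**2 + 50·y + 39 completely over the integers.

(2·y + 3)·(8·y + 13)

Need a pair with product 16·39 = 624 and sum 50: that's 24 and 26.
Split the middle term: 16·y**2 + 24·y + 26·y + 39 = 8·y·(2·y + 3) + 13·(2·y + 3).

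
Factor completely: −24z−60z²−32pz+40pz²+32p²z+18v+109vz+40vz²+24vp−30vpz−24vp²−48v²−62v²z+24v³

Group: 3v(8v²−10vz−16v−8p²−10pz+8p+15z+6) − 4z(8v²−10vz−16v−8p²−10pz+8p+15z+6); both groups contain (8v²−10vz−16v−8p²−10pz+8p+15z+6), so (3v−4z) is a factor with cofactor 8v²−10vz−16v−8p²−10pz+8p+15z+6.
The cofactor groups again: 8v²−10vz−16v−8p²−10pz+8p+15z+6 = 4v(2v+2p−3) + (−4p−5z−2)(2v+2p−3); both groups contain (2v+2p−3), giving (4v−4p−5z−2)(2v+2p−3).

(4v−4p−5z−2)(2v+2p−3)(3v−4z)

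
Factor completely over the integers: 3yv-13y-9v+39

(3v-13)(y-3)

Group as (3yv-13y) + (-9v+39) = y(3v-13) - 3(3v-13).
Both groups share the factor (3v-13).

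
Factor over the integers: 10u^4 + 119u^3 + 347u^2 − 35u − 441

Testing divisors of the constant over divisors of the leading coefficient, u = −7/5 is a root, so (5u + 7) is a factor; dividing leaves 2u^3 + 21u^2 + 40u − 63.
Then u = 1 is a root, giving the factor (u − 1) and quotient 2u^2 + 23u + 63.
The remaining quadratic factors as (2u + 9)(u + 7).

(2u + 9)(5u + 7)(u + 7)(u − 1)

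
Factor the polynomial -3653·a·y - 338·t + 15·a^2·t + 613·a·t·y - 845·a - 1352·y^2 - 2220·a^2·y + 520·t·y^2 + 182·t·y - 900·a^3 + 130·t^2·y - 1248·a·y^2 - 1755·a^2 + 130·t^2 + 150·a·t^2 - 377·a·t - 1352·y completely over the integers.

Group: 12·a·(-75·a^2 - 30·a·t - 185·a·y - 65·a - 26·t·y - 26·t - 104·y^2 - 104·y) + (-5·t + 13)·(-75·a^2 - 30·a·t - 185·a·y - 65·a - 26·t·y - 26·t - 104·y^2 - 104·y); both groups contain (-75·a^2 - 30·a·t - 185·a·y - 65·a - 26·t·y - 26·t - 104·y^2 - 104·y), so (12·a - 5·t + 13) is a factor with cofactor -75·a^2 - 30·a·t - 185·a·y - 65·a - 26·t·y - 26·t - 104·y^2 - 104·y.
The cofactor groups again: -75·a^2 - 30·a·t - 185·a·y - 65·a - 26·t·y - 26·t - 104·y^2 - 104·y = -5·a·(15·a + 13·y + 13) + (-2·t - 8·y)·(15·a + 13·y + 13); both groups contain (15·a + 13·y + 13), giving -(5·a + 2·t + 8·y)·(15·a + 13·y + 13).

-(12·a - 5·t + 13)·(15·a + 13·y + 13)·(5·a + 2·t + 8·y)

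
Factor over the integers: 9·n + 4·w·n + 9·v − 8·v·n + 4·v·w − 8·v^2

−(8·v − 4·w − 9)·(v + n)

Group: −8·v·(v + n) + (4·w + 9)·(v + n); both groups contain (v + n).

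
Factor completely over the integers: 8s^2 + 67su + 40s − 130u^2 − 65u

Group: 8s(s + 10u + 5) − 13u(s + 10u + 5); both groups contain (s + 10u + 5).

(8s − 13u)(s + 10u + 5)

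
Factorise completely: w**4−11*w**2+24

(w**2−3)*(w**2−8)

Substitute u = w**2 to get a quadratic in u, then factor.
w**2−3 is irreducible over ℤ (3 is not a perfect square).
w**2−8 is irreducible over ℤ (8 is not a perfect square).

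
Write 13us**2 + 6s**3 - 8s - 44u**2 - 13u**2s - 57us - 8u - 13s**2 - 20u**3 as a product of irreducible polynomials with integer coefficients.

-(4u - 3s + 8)(5u + 2s + 1)(u + s)

Group: u(-20u**2 + 7us - 44u + 6s**2 - 13s - 8) + s(-20u**2 + 7us - 44u + 6s**2 - 13s - 8); both groups contain (-20u**2 + 7us - 44u + 6s**2 - 13s - 8), so (u + s) is a factor with cofactor -20u**2 + 7us - 44u + 6s**2 - 13s - 8.
The cofactor groups again: -20u**2 + 7us - 44u + 6s**2 - 13s - 8 = -5u(4u - 3s + 8) + (-2s - 1)(4u - 3s + 8); both groups contain (4u - 3s + 8), giving -(5u + 2s + 1)(4u - 3s + 8).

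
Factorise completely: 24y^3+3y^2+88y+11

Group as (24y^3+88y) + (3y^2+11) = 8y(3y^2+11) + (3y^2+11).
Both groups share the factor (3y^2+11).

(8y+1)(3y^2+11)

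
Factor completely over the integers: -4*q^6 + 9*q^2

-q^2*(2*q^2 + 3)*(2*q^2 - 3)

Every term has a factor of q^2; factoring it out leaves -4*q^4 + 9.
Recognize a difference of squares with the parts 3 and 2*q^2.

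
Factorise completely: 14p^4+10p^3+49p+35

Group as (14p^4+49p) + (10p^3+35) = 7p(2p^3+7) + 5(2p^3+7).
Both groups share the factor (2p^3+7).

(7p+5)(2p^3+7)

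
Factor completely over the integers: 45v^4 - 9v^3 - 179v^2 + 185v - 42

(3v + 7)(3v - 1)(5v - 6)(v - 1)

Trying the rational-root candidates, v = -7/3 is a root, so (3v + 7) divides it; the quotient is 15v^3 - 38v^2 + 29v - 6.
Next, v = 6/5 is a root, so (5v - 6) divides it; the quotient is 3v^2 - 4v + 1.
The remaining quadratic factors as (3v - 1)(v - 1).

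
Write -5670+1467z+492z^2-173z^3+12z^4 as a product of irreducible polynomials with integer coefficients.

By the rational root theorem, z = 9 is a root, so (z-9) divides it; the quotient is 12z^3-65z^2-93z+630.
Next, z = 15/4 is a root, giving the factor (4z-15) and quotient 3z^2-5z-42.
The remaining quadratic factors as (z+3)(3z-14).

(3z-14)(4z-15)(z+3)(z-9)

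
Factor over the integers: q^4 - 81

Difference of squares twice: with A = q and B = 3, A⁴ − B⁴ = (A² − B²)(A² + B²), and A² − B² factors again.

(q + 3)(q - 3)(q^2 + 9)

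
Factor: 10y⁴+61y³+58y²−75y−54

Trying the rational-root candidates, y = 1 is a root, so (y−1) is a factor; dividing leaves 10y³+71y²+129y+54.
Continuing, y = −2 is a root, giving the factor (y+2) and quotient 10y²+51y+27.
The remaining quadratic factors as (5y+3)(2y+9).

(2y+9)(5y+3)(y+2)(y−1)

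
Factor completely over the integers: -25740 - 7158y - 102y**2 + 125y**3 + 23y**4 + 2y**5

Trying the rational-root candidates, y = -13/2 is a root, so (2y + 13) is a factor; dividing leaves y**4 + 5y**3 + 30y**2 - 246y - 1980.
Next, y = -5 is a root, so (y + 5) divides it; the quotient is y**3 + 30y - 396.
Next, y = 6 is a root, giving the factor (y - 6) and quotient y**2 + 6y + 66.
The quadratic y**2 + 6y + 66 has discriminant -228 < 0 and is irreducible over ℤ.

(2y + 13)(y + 5)(y - 6)(y**2 + 6y + 66)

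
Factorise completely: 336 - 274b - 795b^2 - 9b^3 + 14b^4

(2b - 1)(7b + 6)(b + 7)(b - 8)

Trying the rational-root candidates, b = 1/2 is a root, so (2b - 1) divides it; the quotient is 7b^3 - b^2 - 398b - 336.
Next, b = -7 is a root, so (b + 7) is a factor; dividing leaves 7b^2 - 50b - 48.
The remaining quadratic factors as (7b + 6)(b - 8).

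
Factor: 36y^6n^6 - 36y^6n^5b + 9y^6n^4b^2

9n^4y^6(2n - b)^2

Pull out the common factor 9y^6n^4, leaving 4n^2 - 4nb + b^2.
Recognize a perfect-square trinomial with the parts 2n and b.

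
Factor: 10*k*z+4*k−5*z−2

Group as (10*k*z+4*k) + (−5*z−2) = 2*k*(5*z+2) − (5*z+2).
Both groups share the factor (5*z+2).

(2*k−1)*(5*z+2)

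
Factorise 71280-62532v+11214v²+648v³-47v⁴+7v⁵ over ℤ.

Among the possible rational roots, v = -10 is a root, giving the factor (v+10) and quotient 7v⁴-117v³+1818v²-6966v+7128.
Next, v = 12/7 is a root, so (7v-12) is a factor; dividing leaves v³-15v²+234v-594.
Next, v = 3 is a root, giving the factor (v-3) and quotient v²-12v+198.
The quadratic v²-12v+198 has discriminant -648 < 0 and is irreducible over ℤ.

(7v-12)(v+10)(v-3)(v²-12v+198)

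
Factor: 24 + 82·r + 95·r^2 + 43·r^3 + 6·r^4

(2·r + 3)·(3·r + 2)·(r + 1)·(r + 4)

Among the possible rational roots, r = -1 is a root, so (r + 1) divides it; the quotient is 6·r^3 + 37·r^2 + 58·r + 24.
Then r = -2/3 is a root, so (3·r + 2) is a factor; dividing leaves 2·r^2 + 11·r + 12.
The remaining quadratic factors as (2·r + 3)(r + 4).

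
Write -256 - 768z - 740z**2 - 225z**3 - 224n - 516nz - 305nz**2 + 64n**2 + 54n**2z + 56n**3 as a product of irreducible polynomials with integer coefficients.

(2n + 5z + 4)(4n - 9z - 8)(7n + 5z + 8)

Group: 7n(8n**2 + 2nz - 45z**2 - 76z - 32) + (5z + 8)(8n**2 + 2nz - 45z**2 - 76z - 32); both groups contain (8n**2 + 2nz - 45z**2 - 76z - 32), so (7n + 5z + 8) is a factor with cofactor 8n**2 + 2nz - 45z**2 - 76z - 32.
The cofactor groups again: 8n**2 + 2nz - 45z**2 - 76z - 32 = 2n(4n - 9z - 8) + (5z + 4)(4n - 9z - 8); both groups contain (4n - 9z - 8), giving (2n + 5z + 4)(4n - 9z - 8).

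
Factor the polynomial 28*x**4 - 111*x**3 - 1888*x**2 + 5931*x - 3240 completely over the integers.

Testing divisors of the constant over divisors of the leading coefficient, x = -8 is a root, so (x + 8) is a factor; dividing leaves 28*x**3 - 335*x**2 + 792*x - 405.
Continuing, x = 5/7 is a root, giving the factor (7*x - 5) and quotient 4*x**2 - 45*x + 81.
The remaining quadratic factors as (x - 9)(4*x - 9).

(4*x - 9)*(7*x - 5)*(x + 8)*(x - 9)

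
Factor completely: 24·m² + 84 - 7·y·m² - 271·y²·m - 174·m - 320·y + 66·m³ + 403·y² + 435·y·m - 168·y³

-(7·y - 3·m - 6)·(8·y + 11·m - 7)·(3·y + 2·m - 2)

Group: 8·y·(-21·y² - 5·y·m + 32·y + 6·m² + 6·m - 12) + (11·m - 7)·(-21·y² - 5·y·m + 32·y + 6·m² + 6·m - 12); both groups contain (-21·y² - 5·y·m + 32·y + 6·m² + 6·m - 12), so (8·y + 11·m - 7) is a factor with cofactor -21·y² - 5·y·m + 32·y + 6·m² + 6·m - 12.
The cofactor groups again: -21·y² - 5·y·m + 32·y + 6·m² + 6·m - 12 = -7·y·(3·y + 2·m - 2) + (3·m + 6)·(3·y + 2·m - 2); both groups contain (3·y + 2·m - 2), giving -(7·y - 3·m - 6)·(3·y + 2·m - 2).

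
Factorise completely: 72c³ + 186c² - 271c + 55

(3c + 11)(4c - 1)(6c - 5)

By the rational root theorem, c = 1/4 is a root, so (4c - 1) is a factor; dividing leaves 18c² + 51c - 55.
The remaining quadratic factors as (3c + 11)(6c - 5).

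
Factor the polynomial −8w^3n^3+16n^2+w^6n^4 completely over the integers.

Pull out the common factor n^2, leaving w^6n^2−8w^3n+16.
Recognize a perfect-square trinomial with the parts w^3n and 4.

n^2(w^3n−4)^2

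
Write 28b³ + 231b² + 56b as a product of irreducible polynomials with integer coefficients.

Pull out the common factor 7b, then factor the remaining trinomial.

7b(4b + 1)(b + 8)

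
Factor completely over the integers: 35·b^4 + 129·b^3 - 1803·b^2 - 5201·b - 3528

(5·b + 7)·(7·b + 9)·(b + 8)·(b - 7)

Trying the rational-root candidates, b = -9/7 is a root, so (7·b + 9) divides it; the quotient is 5·b^3 + 12·b^2 - 273·b - 392.
Continuing, b = 7 is a root, so (b - 7) is a factor; dividing leaves 5·b^2 + 47·b + 56.
The remaining quadratic factors as (b + 8)(5·b + 7).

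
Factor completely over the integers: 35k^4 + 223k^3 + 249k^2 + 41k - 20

By the rational root theorem, k = -1 is a root, so (k + 1) divides it; the quotient is 35k^3 + 188k^2 + 61k - 20.
Continuing, k = -5 is a root, so (k + 5) divides it; the quotient is 35k^2 + 13k - 4.
The remaining quadratic factors as (7k + 4)(5k - 1).

(5k - 1)(7k + 4)(k + 1)(k + 5)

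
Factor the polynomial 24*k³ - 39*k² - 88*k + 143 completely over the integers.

(8*k - 13)*(3*k² - 11)

Group as (24*k³ - 88*k) + (-39*k² + 143) = 8*k*(3*k² - 11) - 13*(3*k² - 11).
Both groups share the factor (3*k² - 11).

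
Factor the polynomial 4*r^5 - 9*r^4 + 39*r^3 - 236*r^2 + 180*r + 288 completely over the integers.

Trying the rational-root candidates, r = 3 is a root, so (r - 3) divides it; the quotient is 4*r^4 + 3*r^3 + 48*r^2 - 92*r - 96.
Continuing, r = -3/4 is a root, so (4*r + 3) divides it; the quotient is r^3 + 12*r - 32.
Then r = 2 is a root, so (r - 2) divides it; the quotient is r^2 + 2*r + 16.
The quadratic r^2 + 2*r + 16 has discriminant -60 < 0 and is irreducible over ℤ.

(4*r + 3)*(r - 2)*(r - 3)*(r^2 + 2*r + 16)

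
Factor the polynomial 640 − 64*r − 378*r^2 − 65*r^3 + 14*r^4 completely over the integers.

Trying the rational-root candidates, r = −2 is a root, so (r + 2) divides it; the quotient is 14*r^3 − 93*r^2 − 192*r + 320.
Continuing, r = 8 is a root, so (r − 8) divides it; the quotient is 14*r^2 + 19*r − 40.
The remaining quadratic factors as (2*r + 5)(7*r − 8).

(2*r + 5)*(7*r − 8)*(r + 2)*(r − 8)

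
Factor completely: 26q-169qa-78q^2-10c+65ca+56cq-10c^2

-(2c-6q-13a+2)(5c-13q)

Group: -5c(2c-6q-13a+2) + 13q(2c-6q-13a+2); both groups contain (2c-6q-13a+2).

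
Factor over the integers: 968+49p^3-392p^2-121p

(7p+11)(7p-11)(p-8)

Trying the rational-root candidates, p = -11/7 is a root, so (7p+11) divides it; the quotient is 7p^2-67p+88.
The remaining quadratic factors as (7p-11)(p-8).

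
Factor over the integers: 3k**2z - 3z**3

3z(k + z)(k - z)

Pull out the common factor 3z; k**2 - z**2 is a difference of squares.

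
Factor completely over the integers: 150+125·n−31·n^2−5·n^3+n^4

By the rational root theorem, n = 6 is a root, so (n−6) divides it; the quotient is n^3+n^2−25·n−25.
Then n = −5 is a root, so (n+5) divides it; the quotient is n^2−4·n−5.
The remaining quadratic factors as (n−5)(n+1).

(n+1)·(n+5)·(n−5)·(n−6)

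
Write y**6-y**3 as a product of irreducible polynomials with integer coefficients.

y**3·(y-1)·(y**2+y+1)

Every term has a factor of y**3; factoring it out leaves y**3-1.
Recognize a difference of cubes with the parts y and 1.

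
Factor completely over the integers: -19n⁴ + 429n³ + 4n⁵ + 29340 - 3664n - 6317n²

(4n + 9)(n - 10)(n - 2)(n² + 5n + 163)

Trying the rational-root candidates, n = 2 is a root, so (n - 2) divides it; the quotient is 4n⁴ - 11n³ + 407n² - 5503n - 14670.
Next, n = 10 is a root, so (n - 10) divides it; the quotient is 4n³ + 29n² + 697n + 1467.
Next, n = -9/4 is a root, giving the factor (4n + 9) and quotient n² + 5n + 163.
The quadratic n² + 5n + 163 has discriminant -627 < 0 and is irreducible over ℤ.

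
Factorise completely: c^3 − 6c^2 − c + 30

Among the possible rational roots, c = 5 is a root, so (c − 5) is a factor; dividing leaves c^2 − c − 6.
The remaining quadratic factors as (c + 2)(c − 3).

(c + 2)(c − 3)(c − 5)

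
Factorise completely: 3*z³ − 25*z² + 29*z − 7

(3*z − 1)*(z − 1)*(z − 7)

By the rational root theorem, z = 7 is a root, giving the factor (z − 7) and quotient 3*z² − 4*z + 1.
The remaining quadratic factors as (z − 1)(3*z − 1).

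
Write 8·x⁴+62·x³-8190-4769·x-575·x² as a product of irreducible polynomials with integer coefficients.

Trying the rational-root candidates, x = -7/2 is a root, so (2·x+7) is a factor; dividing leaves 4·x³+17·x²-347·x-1170.
Continuing, x = -10 is a root, so (x+10) is a factor; dividing leaves 4·x²-23·x-117.
The remaining quadratic factors as (4·x+13)(x-9).

(2·x+7)·(4·x+13)·(x+10)·(x-9)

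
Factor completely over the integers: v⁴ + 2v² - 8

(v² + 4)(v² - 2)

Substitute u = v² to get a quadratic in u, then factor.
v² + 4 is irreducible over ℤ (sum of squares).
v² - 2 is irreducible over ℤ (2 is not a perfect square).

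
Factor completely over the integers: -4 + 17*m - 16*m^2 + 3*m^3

Among the possible rational roots, m = 1/3 is a root, so (3*m - 1) divides it; the quotient is m^2 - 5*m + 4.
The remaining quadratic factors as (m - 1)(m - 4).

(3*m - 1)*(m - 1)*(m - 4)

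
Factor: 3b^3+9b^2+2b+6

Group as (3b^3+2b) + (9b^2+6) = b(3b^2+2) + 3(3b^2+2).
Both groups share the factor (3b^2+2).

(b+3)(3b^2+2)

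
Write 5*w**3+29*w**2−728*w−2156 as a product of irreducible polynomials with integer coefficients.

(5*w+14)*(w+14)*(w−11)

Trying the rational-root candidates, w = −14 is a root, giving the factor (w+14) and quotient 5*w**2−41*w−154.
The remaining quadratic factors as (w−11)(5*w+14).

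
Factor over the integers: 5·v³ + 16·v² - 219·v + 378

(5·v - 14)·(v + 9)·(v - 3)

Trying the rational-root candidates, v = 14/5 is a root, so (5·v - 14) divides it; the quotient is v² + 6·v - 27.
The remaining quadratic factors as (v - 3)(v + 9).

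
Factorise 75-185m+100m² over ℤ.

5(4m-5)(5m-3)

Pull out the common factor 5, then factor the remaining trinomial.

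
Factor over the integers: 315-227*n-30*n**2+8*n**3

(2*n+9)*(4*n-5)*(n-7)

By the rational root theorem, n = 7 is a root, so (n-7) divides it; the quotient is 8*n**2+26*n-45.
The remaining quadratic factors as (4*n-5)(2*n+9).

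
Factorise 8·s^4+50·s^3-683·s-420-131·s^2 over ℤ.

(2·s+5)·(4·s+3)·(s+7)·(s-4)

Testing divisors of the constant over divisors of the leading coefficient, s = -5/2 is a root, so (2·s+5) divides it; the quotient is 4·s^3+15·s^2-103·s-84.
Next, s = -7 is a root, so (s+7) divides it; the quotient is 4·s^2-13·s-12.
The remaining quadratic factors as (4·s+3)(s-4).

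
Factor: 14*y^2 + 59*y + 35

(2*y + 7)*(7*y + 5)

Need a pair with product 14·35 = 490 and sum 59: that's 49 and 10.
Split the middle term: 14*y^2 + 49*y + 10*y + 35 = 7*y*(2*y + 7) + 5*(2*y + 7).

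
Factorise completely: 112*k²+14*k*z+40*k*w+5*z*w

(14*k+5*w)*(8*k+z)

Group: 8*k*(14*k+5*w) + z*(14*k+5*w); both groups contain (14*k+5*w).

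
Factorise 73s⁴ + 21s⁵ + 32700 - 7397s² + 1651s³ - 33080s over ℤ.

(3s + 10)(7s - 6)(s - 5)(s² + 6s + 109)

Among the possible rational roots, s = 6/7 is a root, so (7s - 6) divides it; the quotient is 3s⁴ + 13s³ + 247s² - 845s - 5450.
Continuing, s = -10/3 is a root, so (3s + 10) divides it; the quotient is s³ + s² + 79s - 545.
Next, s = 5 is a root, so (s - 5) is a factor; dividing leaves s² + 6s + 109.
The quadratic s² + 6s + 109 has discriminant -400 < 0 and is irreducible over ℤ.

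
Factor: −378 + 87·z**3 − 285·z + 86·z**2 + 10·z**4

(2·z + 3)·(5·z − 9)·(z + 2)·(z + 7)

By the rational root theorem, z = −7 is a root, so (z + 7) is a factor; dividing leaves 10·z**3 + 17·z**2 − 33·z − 54.
Next, z = −3/2 is a root, giving the factor (2·z + 3) and quotient 5·z**2 + z − 18.
The remaining quadratic factors as (5·z − 9)(z + 2).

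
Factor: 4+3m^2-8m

Need a pair with product 3·4 = 12 and sum -8: that's -6 and -2.
Split the middle term: 3m^2-6m - 2m+4 = 3m(m-2) - 2(m-2).

(3m-2)(m-2)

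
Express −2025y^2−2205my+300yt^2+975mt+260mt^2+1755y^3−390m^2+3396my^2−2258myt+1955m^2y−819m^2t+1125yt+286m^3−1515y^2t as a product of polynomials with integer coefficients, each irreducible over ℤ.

Group: 11m(26m^2+147my−65mt+135y^2−75yt) + (13y−4t−15)(26m^2+147my−65mt+135y^2−75yt); both groups contain (26m^2+147my−65mt+135y^2−75yt), so (11m+13y−4t−15) is a factor with cofactor 26m^2+147my−65mt+135y^2−75yt.
The cofactor groups again: 26m^2+147my−65mt+135y^2−75yt = 2m(13m+15y) + (9y−5t)(13m+15y); both groups contain (13m+15y), giving (2m+9y−5t)(13m+15y).

(11m+13y−4t−15)(13m+15y)(2m+9y−5t)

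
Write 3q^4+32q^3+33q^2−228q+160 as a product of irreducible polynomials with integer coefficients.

Among the possible rational roots, q = 1 is a root, so (q−1) divides it; the quotient is 3q^3+35q^2+68q−160.
Then q = 4/3 is a root, giving the factor (3q−4) and quotient q^2+13q+40.
The remaining quadratic factors as (q+8)(q+5).

(3q−4)(q+5)(q+8)(q−1)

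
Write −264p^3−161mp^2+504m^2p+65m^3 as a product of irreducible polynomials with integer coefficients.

(13m−11p)(5m+3p)(m+8p)

Group: m(65m^2−16mp−33p^2) + 8p(65m^2−16mp−33p^2); both groups contain (65m^2−16mp−33p^2), so (m+8p) is a factor with cofactor 65m^2−16mp−33p^2.
The cofactor groups again: 65m^2−16mp−33p^2 = 13m(5m+3p) − 11p(5m+3p); both groups contain (5m+3p), giving (13m−11p)(5m+3p).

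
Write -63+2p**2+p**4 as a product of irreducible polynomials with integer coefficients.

Substitute u = p**2 to get a quadratic in u, then factor.
p**2-7 is irreducible over ℤ (7 is not a perfect square).
p**2+9 is irreducible over ℤ (sum of squares).

(p**2+9)(p**2-7)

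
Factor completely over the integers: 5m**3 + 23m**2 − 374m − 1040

(5m + 13)(m + 10)(m − 8)

Testing divisors of the constant over divisors of the leading coefficient, m = −10 is a root, so (m + 10) is a factor; dividing leaves 5m**2 − 27m − 104.
The remaining quadratic factors as (m − 8)(5m + 13).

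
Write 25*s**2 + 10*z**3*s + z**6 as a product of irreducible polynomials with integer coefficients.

Recognize a perfect-square trinomial with the parts z**3 and 5*s.

(z**3 + 5*s)**2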